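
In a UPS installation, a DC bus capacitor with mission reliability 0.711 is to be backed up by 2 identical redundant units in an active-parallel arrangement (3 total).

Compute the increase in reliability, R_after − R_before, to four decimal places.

0.2649

R_before = 0.711
R_after = 1 − (1 − 0.711)^3 = 0.9759
ΔR = 0.9759 − 0.711 = 0.2649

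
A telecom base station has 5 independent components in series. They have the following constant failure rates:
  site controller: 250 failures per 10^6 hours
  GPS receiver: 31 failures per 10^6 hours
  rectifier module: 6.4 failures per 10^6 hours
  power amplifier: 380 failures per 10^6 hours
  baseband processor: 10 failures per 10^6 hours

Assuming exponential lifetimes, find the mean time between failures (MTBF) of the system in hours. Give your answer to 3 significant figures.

Series of exponential components: λ_sys = Σ λ_i
λ_sys = 0.00025 + 0.000031 + 0.0000064 + 0.00038 + 0.000010 = 6.7740e-04 /h
MTBF = 1 / λ_sys = 1480 h

1480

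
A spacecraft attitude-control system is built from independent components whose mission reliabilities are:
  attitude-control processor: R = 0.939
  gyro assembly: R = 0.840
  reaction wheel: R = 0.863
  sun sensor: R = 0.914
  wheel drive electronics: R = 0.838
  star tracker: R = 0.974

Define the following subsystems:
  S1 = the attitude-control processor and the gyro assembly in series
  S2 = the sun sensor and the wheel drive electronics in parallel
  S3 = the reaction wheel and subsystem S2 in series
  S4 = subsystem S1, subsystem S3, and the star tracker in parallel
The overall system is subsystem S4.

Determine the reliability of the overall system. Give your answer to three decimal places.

0.999

Series (attitude-control processor and gyro assembly): 0.93900 × 0.84000 = 0.78876
Parallel (sun sensor and wheel drive electronics): 1 − (1 − 0.91400)(1 − 0.83800) = 0.98607
Series (reaction wheel and [0.98607]): 0.86300 × 0.98607 = 0.85098
Parallel ([0.78876], [0.85098], and star tracker): 1 − (1 − 0.78876)(1 − 0.85098)(1 − 0.97400) = 0.999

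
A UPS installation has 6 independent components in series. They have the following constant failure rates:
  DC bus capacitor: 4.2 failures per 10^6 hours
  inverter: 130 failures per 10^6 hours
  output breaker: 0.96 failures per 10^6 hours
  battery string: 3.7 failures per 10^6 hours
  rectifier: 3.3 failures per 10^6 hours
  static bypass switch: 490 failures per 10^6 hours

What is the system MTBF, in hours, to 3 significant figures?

Series of exponential components: λ_sys = Σ λ_i
λ_sys = 0.0000042 + 0.00013 + 0.00000096 + 0.0000037 + 0.0000033 + 0.00049 = 6.3216e-04 /h
MTBF = 1 / λ_sys = 1580 h

1580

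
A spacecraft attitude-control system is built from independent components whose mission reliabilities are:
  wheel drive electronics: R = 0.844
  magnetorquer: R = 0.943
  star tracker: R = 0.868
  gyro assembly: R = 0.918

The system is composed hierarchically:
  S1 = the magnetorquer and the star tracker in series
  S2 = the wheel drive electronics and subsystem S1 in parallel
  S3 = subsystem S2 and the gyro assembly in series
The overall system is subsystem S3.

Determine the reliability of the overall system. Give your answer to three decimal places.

Series (magnetorquer and star tracker): 0.94300 × 0.86800 = 0.81852
Parallel (wheel drive electronics and [0.81852]): 1 − (1 − 0.84400)(1 − 0.81852) = 0.97169
Series ([0.97169] and gyro assembly): 0.97169 × 0.91800 = 0.892

0.892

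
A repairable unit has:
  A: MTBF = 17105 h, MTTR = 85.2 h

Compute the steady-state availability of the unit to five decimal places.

0.99504

A(A) = MTBF/(MTBF+MTTR) = 17105/(17105+85.2) = 0.99504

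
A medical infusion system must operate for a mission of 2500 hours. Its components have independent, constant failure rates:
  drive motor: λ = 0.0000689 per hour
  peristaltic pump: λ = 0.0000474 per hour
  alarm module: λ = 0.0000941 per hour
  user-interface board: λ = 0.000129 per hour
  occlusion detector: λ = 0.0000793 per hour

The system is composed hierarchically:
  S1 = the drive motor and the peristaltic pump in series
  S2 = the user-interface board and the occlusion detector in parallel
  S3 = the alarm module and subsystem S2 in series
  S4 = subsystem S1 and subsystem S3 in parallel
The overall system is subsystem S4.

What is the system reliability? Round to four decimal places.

0.9372

R(drive motor) = exp(−0.0000689 × 2500) = 0.841769
R(peristaltic pump) = exp(−0.0000474 × 2500) = 0.888252
R(alarm module) = exp(−0.0000941 × 2500) = 0.790373
R(user-interface board) = exp(−0.000129 × 2500) = 0.724336
R(occlusion detector) = exp(−0.0000793 × 2500) = 0.820165
Series (drive motor and peristaltic pump): 0.841769 × 0.888252 = 0.747703
Parallel (user-interface board and occlusion detector): 1 − (1 − 0.724336)(1 − 0.820165) = 0.950426
Series (alarm module and [0.950426]): 0.790373 × 0.950426 = 0.751191
Parallel ([0.747703] and [0.751191]): 1 − (1 − 0.747703)(1 − 0.751191) = 0.9372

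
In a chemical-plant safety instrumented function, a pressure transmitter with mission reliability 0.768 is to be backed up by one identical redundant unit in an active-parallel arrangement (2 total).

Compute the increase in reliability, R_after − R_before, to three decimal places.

0.178

R_before = 0.768
R_after = 1 − (1 − 0.768)^2 = 0.946
ΔR = 0.946 − 0.768 = 0.178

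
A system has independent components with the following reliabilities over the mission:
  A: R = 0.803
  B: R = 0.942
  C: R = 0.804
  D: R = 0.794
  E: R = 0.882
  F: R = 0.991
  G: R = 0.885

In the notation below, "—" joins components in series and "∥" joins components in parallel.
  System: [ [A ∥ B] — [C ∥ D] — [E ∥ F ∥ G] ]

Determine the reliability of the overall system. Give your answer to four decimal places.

0.9485

Parallel (A and B): 1 − (1 − 0.803000)(1 − 0.942000) = 0.988574
Parallel (C and D): 1 − (1 − 0.804000)(1 − 0.794000) = 0.959624
Parallel (E, F, and G): 1 − (1 − 0.882000)(1 − 0.991000)(1 − 0.885000) = 0.999878
Series ([0.988574], [0.959624], and [0.999878]): 0.988574 × 0.959624 × 0.999878 = 0.9485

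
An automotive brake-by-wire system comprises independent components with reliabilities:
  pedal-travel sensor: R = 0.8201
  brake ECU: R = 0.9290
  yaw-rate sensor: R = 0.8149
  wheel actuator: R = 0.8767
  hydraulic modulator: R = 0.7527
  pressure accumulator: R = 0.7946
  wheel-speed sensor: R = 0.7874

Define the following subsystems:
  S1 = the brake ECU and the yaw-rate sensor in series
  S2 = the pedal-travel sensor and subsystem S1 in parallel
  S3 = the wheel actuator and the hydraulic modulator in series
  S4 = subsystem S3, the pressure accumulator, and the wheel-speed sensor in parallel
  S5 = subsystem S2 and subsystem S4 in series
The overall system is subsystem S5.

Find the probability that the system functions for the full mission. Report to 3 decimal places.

Series (brake ECU and yaw-rate sensor): 0.92900 × 0.81490 = 0.75704
Parallel (pedal-travel sensor and [0.75704]): 1 − (1 − 0.82010)(1 − 0.75704) = 0.95629
Series (wheel actuator and hydraulic modulator): 0.87670 × 0.75270 = 0.65989
Parallel ([0.65989], pressure accumulator, and wheel-speed sensor): 1 − (1 − 0.65989)(1 − 0.79460)(1 − 0.78740) = 0.98515
Series ([0.95629] and [0.98515]): 0.95629 × 0.98515 = 0.942

0.942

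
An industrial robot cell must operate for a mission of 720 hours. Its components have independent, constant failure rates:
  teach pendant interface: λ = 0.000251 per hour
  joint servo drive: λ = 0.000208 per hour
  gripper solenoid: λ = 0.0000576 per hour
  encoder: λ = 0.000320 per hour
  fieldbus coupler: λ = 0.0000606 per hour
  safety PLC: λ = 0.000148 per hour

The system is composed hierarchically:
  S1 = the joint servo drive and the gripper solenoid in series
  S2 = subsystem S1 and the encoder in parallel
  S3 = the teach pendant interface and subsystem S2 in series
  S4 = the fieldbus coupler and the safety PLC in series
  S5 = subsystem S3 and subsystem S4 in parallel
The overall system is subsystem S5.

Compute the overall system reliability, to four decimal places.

R(teach pendant interface) = exp(−0.000251 × 720) = 0.834669
R(joint servo drive) = exp(−0.000208 × 720) = 0.860915
R(gripper solenoid) = exp(−0.0000576 × 720) = 0.959376
R(encoder) = exp(−0.000320 × 720) = 0.794216
R(fieldbus coupler) = exp(−0.0000606 × 720) = 0.957306
R(safety PLC) = exp(−0.000148 × 720) = 0.898921
Series (joint servo drive and gripper solenoid): 0.860915 × 0.959376 = 0.825941
Parallel ([0.825941] and encoder): 1 − (1 − 0.825941)(1 − 0.794216) = 0.964181
Series (teach pendant interface and [0.964181]): 0.834669 × 0.964181 = 0.804772
Series (fieldbus coupler and safety PLC): 0.957306 × 0.898921 = 0.860542
Parallel ([0.804772] and [0.860542]): 1 − (1 − 0.804772)(1 − 0.860542) = 0.9728

0.9728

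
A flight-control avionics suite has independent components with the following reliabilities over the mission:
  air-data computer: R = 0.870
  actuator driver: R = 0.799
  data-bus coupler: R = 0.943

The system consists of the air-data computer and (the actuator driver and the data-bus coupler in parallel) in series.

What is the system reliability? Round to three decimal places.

0.860

Parallel (actuator driver and data-bus coupler): 1 − (1 − 0.79900)(1 − 0.94300) = 0.98854
Series (air-data computer and [0.98854]): 0.87000 × 0.98854 = 0.860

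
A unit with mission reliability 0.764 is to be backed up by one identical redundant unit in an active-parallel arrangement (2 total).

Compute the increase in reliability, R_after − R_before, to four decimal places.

R_before = 0.764
R_after = 1 − (1 − 0.764)^2 = 0.9443
ΔR = 0.9443 − 0.764 = 0.1803

0.1803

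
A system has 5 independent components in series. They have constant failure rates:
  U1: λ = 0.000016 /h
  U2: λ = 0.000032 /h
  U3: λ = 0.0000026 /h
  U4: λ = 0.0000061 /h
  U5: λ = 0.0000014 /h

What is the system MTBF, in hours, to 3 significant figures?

Series of exponential components: λ_sys = Σ λ_i
λ_sys = 0.000016 + 0.000032 + 0.0000026 + 0.0000061 + 0.0000014 = 5.8100e-05 /h
MTBF = 1 / λ_sys = 17200 h

17200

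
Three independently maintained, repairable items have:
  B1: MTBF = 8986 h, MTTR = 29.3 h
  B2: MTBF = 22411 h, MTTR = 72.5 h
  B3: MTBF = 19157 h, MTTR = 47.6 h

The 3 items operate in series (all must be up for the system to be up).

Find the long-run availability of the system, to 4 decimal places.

0.9911

A(B1) = MTBF/(MTBF+MTTR) = 8986/(8986+29.3) = 0.996750
A(B2) = MTBF/(MTBF+MTTR) = 22411/(22411+72.5) = 0.996775
A(B3) = MTBF/(MTBF+MTTR) = 19157/(19157+47.6) = 0.997521
Series availability: 0.996750 × 0.996775 × 0.997521 = 0.9911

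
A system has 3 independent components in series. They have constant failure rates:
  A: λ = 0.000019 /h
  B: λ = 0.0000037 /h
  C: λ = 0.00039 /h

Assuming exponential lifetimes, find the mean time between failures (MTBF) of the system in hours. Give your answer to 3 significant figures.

2420

Series of exponential components: λ_sys = Σ λ_i
λ_sys = 0.000019 + 0.0000037 + 0.00039 = 4.1270e-04 /h
MTBF = 1 / λ_sys = 2420 h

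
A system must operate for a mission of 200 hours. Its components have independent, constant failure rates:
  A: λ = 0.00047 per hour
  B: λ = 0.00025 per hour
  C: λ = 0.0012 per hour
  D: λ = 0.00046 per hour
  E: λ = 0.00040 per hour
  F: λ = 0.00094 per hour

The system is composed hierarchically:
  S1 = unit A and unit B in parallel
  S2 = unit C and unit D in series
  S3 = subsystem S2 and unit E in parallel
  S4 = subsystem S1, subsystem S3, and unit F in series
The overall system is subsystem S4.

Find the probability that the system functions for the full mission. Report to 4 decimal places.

R(A) = exp(−0.00047 × 200) = 0.910283
R(B) = exp(−0.00025 × 200) = 0.951229
R(C) = exp(−0.0012 × 200) = 0.786628
R(D) = exp(−0.00046 × 200) = 0.912105
R(E) = exp(−0.00040 × 200) = 0.923116
R(F) = exp(−0.00094 × 200) = 0.828615
Parallel (A and B): 1 − (1 − 0.910283)(1 − 0.951229) = 0.995624
Series (C and D): 0.786628 × 0.912105 = 0.717487
Parallel ([0.717487] and E): 1 − (1 − 0.717487)(1 − 0.923116) = 0.978279
Series ([0.995624], [0.978279], and F): 0.995624 × 0.978279 × 0.828615 = 0.8071

0.8071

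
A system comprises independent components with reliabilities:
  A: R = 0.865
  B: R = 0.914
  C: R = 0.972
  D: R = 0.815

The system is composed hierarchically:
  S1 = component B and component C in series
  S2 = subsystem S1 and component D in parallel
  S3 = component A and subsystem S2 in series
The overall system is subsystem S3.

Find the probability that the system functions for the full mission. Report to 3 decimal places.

Series (B and C): 0.91400 × 0.97200 = 0.88841
Parallel ([0.88841] and D): 1 − (1 − 0.88841)(1 − 0.81500) = 0.97936
Series (A and [0.97936]): 0.86500 × 0.97936 = 0.847

0.847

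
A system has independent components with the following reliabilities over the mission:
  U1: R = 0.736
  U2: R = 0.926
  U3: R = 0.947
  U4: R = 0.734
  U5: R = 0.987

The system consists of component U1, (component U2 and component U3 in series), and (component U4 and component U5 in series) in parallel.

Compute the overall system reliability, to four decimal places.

Series (U2 and U3): 0.926000 × 0.947000 = 0.876922
Series (U4 and U5): 0.734000 × 0.987000 = 0.724458
Parallel (U1, [0.876922], and [0.724458]): 1 − (1 − 0.736000)(1 − 0.876922)(1 − 0.724458) = 0.9910

0.9910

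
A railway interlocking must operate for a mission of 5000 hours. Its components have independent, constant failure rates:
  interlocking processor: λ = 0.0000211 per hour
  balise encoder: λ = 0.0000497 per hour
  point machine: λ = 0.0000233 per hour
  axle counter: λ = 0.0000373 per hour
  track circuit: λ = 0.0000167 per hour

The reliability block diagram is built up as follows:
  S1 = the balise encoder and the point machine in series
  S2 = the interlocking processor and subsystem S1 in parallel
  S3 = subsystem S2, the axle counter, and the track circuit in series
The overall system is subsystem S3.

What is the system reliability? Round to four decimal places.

R(interlocking processor) = exp(−0.0000211 × 5000) = 0.899874
R(balise encoder) = exp(−0.0000497 × 5000) = 0.779970
R(point machine) = exp(−0.0000233 × 5000) = 0.890030
R(axle counter) = exp(−0.0000373 × 5000) = 0.829859
R(track circuit) = exp(−0.0000167 × 5000) = 0.919891
Series (balise encoder and point machine): 0.779970 × 0.890030 = 0.694197
Parallel (interlocking processor and [0.694197]): 1 − (1 − 0.899874)(1 − 0.694197) = 0.969381
Series ([0.969381], axle counter, and track circuit): 0.969381 × 0.829859 × 0.919891 = 0.7400

0.7400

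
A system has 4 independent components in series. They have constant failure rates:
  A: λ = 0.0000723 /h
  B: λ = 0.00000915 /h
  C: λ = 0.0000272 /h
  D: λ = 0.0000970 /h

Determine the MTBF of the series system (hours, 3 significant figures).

Series of exponential components: λ_sys = Σ λ_i
λ_sys = 0.0000723 + 0.00000915 + 0.0000272 + 0.0000970 = 2.0565e-04 /h
MTBF = 1 / λ_sys = 4860 h

4860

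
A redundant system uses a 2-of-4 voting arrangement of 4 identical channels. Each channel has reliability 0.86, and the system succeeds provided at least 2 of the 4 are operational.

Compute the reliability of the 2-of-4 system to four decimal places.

0.9902

R = Σ_{i=2}^{4} C(4,i) p^i (1−p)^{4−i} with p = 0.86
C(4,2)·0.86^2·0.14^2 = 0.086977
C(4,3)·0.86^3·0.14^1 = 0.356191
C(4,4)·0.86^4·0.14^0 = 0.547008
Sum = 0.9902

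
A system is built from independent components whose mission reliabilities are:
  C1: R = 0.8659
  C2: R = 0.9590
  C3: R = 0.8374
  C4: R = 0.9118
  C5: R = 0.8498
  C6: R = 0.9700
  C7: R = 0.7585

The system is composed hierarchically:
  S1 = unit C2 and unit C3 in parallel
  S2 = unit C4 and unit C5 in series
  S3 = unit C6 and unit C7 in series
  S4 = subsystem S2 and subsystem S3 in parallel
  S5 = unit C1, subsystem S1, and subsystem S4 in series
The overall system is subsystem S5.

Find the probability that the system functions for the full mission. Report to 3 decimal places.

Parallel (C2 and C3): 1 − (1 − 0.95900)(1 − 0.83740) = 0.99333
Series (C4 and C5): 0.91180 × 0.84980 = 0.77485
Series (C6 and C7): 0.97000 × 0.75850 = 0.73575
Parallel ([0.77485] and [0.73575]): 1 − (1 − 0.77485)(1 − 0.73575) = 0.94050
Series (C1, [0.99333], and [0.94050]): 0.86590 × 0.99333 × 0.94050 = 0.809

0.809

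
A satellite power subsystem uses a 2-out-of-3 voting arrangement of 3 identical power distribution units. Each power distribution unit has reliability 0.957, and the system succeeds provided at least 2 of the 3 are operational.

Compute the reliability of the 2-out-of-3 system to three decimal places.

0.995

R = Σ_{i=2}^{3} C(3,i) p^i (1−p)^{3−i} with p = 0.957
C(3,2)·0.957^2·0.043^1 = 0.11814
C(3,3)·0.957^3·0.043^0 = 0.87647
Sum = 0.995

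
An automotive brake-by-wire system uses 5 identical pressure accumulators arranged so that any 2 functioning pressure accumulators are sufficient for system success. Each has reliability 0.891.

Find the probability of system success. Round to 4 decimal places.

0.9994

R = Σ_{i=2}^{5} C(5,i) p^i (1−p)^{5−i} with p = 0.891
C(5,2)·0.891^2·0.109^3 = 0.010281
C(5,3)·0.891^3·0.109^2 = 0.084040
C(5,4)·0.891^4·0.109^1 = 0.343485
C(5,5)·0.891^5·0.109^0 = 0.561550
Sum = 0.9994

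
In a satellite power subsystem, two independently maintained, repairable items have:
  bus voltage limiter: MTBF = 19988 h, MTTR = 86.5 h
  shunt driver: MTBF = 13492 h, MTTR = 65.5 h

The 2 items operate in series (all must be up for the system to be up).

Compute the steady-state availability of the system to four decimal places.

A(bus voltage limiter) = MTBF/(MTBF+MTTR) = 19988/(19988+86.5) = 0.995691
A(shunt driver) = MTBF/(MTBF+MTTR) = 13492/(13492+65.5) = 0.995169
Series availability: 0.995691 × 0.995169 = 0.9909

0.9909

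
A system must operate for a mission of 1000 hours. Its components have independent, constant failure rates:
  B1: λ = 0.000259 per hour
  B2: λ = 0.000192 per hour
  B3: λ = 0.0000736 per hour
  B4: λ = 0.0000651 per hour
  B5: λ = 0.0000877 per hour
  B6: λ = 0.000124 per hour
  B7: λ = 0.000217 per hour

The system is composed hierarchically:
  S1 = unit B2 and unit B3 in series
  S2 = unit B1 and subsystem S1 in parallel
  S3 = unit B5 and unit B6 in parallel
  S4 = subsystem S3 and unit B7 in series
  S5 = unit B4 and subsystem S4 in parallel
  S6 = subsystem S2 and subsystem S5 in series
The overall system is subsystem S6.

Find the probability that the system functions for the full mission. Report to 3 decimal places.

R(B1) = exp(−0.000259 × 1000) = 0.77182
R(B2) = exp(−0.000192 × 1000) = 0.82531
R(B3) = exp(−0.0000736 × 1000) = 0.92904
R(B4) = exp(−0.0000651 × 1000) = 0.93697
R(B5) = exp(−0.0000877 × 1000) = 0.91604
R(B6) = exp(−0.000124 × 1000) = 0.88338
R(B7) = exp(−0.000217 × 1000) = 0.80493
Series (B2 and B3): 0.82531 × 0.92904 = 0.76675
Parallel (B1 and [0.76675]): 1 − (1 − 0.77182)(1 − 0.76675) = 0.94678
Parallel (B5 and B6): 1 − (1 − 0.91604)(1 − 0.88338) = 0.99021
Series ([0.99021] and B7): 0.99021 × 0.80493 = 0.79705
Parallel (B4 and [0.79705]): 1 − (1 − 0.93697)(1 − 0.79705) = 0.98721
Series ([0.94678] and [0.98721]): 0.94678 × 0.98721 = 0.935

0.935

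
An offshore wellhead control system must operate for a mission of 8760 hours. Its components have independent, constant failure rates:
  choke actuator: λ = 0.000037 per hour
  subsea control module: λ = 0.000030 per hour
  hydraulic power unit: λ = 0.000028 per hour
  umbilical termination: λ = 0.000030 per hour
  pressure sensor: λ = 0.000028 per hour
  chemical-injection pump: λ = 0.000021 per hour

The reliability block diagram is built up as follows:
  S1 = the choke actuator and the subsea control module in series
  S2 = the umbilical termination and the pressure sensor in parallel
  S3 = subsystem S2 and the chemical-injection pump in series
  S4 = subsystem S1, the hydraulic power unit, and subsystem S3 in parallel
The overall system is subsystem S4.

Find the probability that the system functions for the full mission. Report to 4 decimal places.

R(choke actuator) = exp(−0.000037 × 8760) = 0.723163
R(subsea control module) = exp(−0.000030 × 8760) = 0.768896
R(hydraulic power unit) = exp(−0.000028 × 8760) = 0.782485
R(umbilical termination) = exp(−0.000030 × 8760) = 0.768896
R(pressure sensor) = exp(−0.000028 × 8760) = 0.782485
R(chemical-injection pump) = exp(−0.000021 × 8760) = 0.831969
Series (choke actuator and subsea control module): 0.723163 × 0.768896 = 0.556037
Parallel (umbilical termination and pressure sensor): 1 − (1 − 0.768896)(1 − 0.782485) = 0.949731
Series ([0.949731] and chemical-injection pump): 0.949731 × 0.831969 = 0.790147
Parallel ([0.556037], hydraulic power unit, and [0.790147]): 1 − (1 − 0.556037)(1 − 0.782485)(1 − 0.790147) = 0.9797

0.9797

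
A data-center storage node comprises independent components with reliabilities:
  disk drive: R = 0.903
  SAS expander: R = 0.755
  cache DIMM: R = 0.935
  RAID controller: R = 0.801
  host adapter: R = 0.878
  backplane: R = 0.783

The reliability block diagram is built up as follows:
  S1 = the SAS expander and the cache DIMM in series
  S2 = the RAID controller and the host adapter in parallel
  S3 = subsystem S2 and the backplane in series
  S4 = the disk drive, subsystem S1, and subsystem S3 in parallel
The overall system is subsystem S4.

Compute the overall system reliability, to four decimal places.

Series (SAS expander and cache DIMM): 0.755000 × 0.935000 = 0.705925
Parallel (RAID controller and host adapter): 1 − (1 − 0.801000)(1 − 0.878000) = 0.975722
Series ([0.975722] and backplane): 0.975722 × 0.783000 = 0.763990
Parallel (disk drive, [0.705925], and [0.763990]): 1 − (1 − 0.903000)(1 − 0.705925)(1 − 0.763990) = 0.9933

0.9933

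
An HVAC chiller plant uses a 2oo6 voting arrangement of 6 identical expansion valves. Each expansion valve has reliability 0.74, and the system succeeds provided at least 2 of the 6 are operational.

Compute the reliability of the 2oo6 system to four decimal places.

R = Σ_{i=2}^{6} C(6,i) p^i (1−p)^{6−i} with p = 0.74
C(6,2)·0.74^2·0.26^4 = 0.037536
C(6,3)·0.74^3·0.26^3 = 0.142444
C(6,4)·0.74^4·0.26^2 = 0.304064
C(6,5)·0.74^5·0.26^1 = 0.346165
C(6,6)·0.74^6·0.26^0 = 0.164206
Sum = 0.9944

0.9944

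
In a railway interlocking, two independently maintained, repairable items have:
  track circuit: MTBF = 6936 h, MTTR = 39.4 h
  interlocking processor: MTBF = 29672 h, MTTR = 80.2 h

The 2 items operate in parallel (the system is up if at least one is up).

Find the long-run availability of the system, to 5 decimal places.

0.99998

A(track circuit) = MTBF/(MTBF+MTTR) = 6936/(6936+39.4) = 0.994352
A(interlocking processor) = MTBF/(MTBF+MTTR) = 29672/(29672+80.2) = 0.997304
Parallel availability: 1 − (1 − 0.994352)(1 − 0.997304) = 0.99998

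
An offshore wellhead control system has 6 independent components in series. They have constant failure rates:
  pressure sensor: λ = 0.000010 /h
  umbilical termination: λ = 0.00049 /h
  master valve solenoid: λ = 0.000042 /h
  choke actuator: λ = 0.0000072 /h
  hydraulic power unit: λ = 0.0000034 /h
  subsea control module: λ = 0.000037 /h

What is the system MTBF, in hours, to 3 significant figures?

1700

Series of exponential components: λ_sys = Σ λ_i
λ_sys = 0.000010 + 0.00049 + 0.000042 + 0.0000072 + 0.0000034 + 0.000037 = 5.8960e-04 /h
MTBF = 1 / λ_sys = 1700 h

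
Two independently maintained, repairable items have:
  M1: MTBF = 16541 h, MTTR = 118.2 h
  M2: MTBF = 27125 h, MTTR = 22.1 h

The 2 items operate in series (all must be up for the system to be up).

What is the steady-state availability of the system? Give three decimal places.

A(M1) = MTBF/(MTBF+MTTR) = 16541/(16541+118.2) = 0.992905
A(M2) = MTBF/(MTBF+MTTR) = 27125/(27125+22.1) = 0.999186
Series availability: 0.992905 × 0.999186 = 0.992

0.992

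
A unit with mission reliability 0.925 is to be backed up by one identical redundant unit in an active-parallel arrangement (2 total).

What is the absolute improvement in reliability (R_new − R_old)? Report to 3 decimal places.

R_before = 0.925
R_after = 1 − (1 − 0.925)^2 = 0.994
ΔR = 0.994 − 0.925 = 0.069

0.069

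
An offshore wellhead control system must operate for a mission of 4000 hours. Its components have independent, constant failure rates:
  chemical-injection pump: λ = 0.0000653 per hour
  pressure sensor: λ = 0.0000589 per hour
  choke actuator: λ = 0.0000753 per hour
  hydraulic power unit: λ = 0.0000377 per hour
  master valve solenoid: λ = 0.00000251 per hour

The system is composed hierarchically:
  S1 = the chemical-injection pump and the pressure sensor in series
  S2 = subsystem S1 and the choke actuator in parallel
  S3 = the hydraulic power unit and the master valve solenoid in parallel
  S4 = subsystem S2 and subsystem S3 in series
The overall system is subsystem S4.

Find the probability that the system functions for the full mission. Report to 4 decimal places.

0.8969

R(chemical-injection pump) = exp(−0.0000653 × 4000) = 0.770127
R(pressure sensor) = exp(−0.0000589 × 4000) = 0.790097
R(choke actuator) = exp(−0.0000753 × 4000) = 0.739930
R(hydraulic power unit) = exp(−0.0000377 × 4000) = 0.860020
R(master valve solenoid) = exp(−0.00000251 × 4000) = 0.990010
Series (chemical-injection pump and pressure sensor): 0.770127 × 0.790097 = 0.608475
Parallel ([0.608475] and choke actuator): 1 − (1 − 0.608475)(1 − 0.739930) = 0.898176
Parallel (hydraulic power unit and master valve solenoid): 1 − (1 − 0.860020)(1 − 0.990010) = 0.998602
Series ([0.898176] and [0.998602]): 0.898176 × 0.998602 = 0.8969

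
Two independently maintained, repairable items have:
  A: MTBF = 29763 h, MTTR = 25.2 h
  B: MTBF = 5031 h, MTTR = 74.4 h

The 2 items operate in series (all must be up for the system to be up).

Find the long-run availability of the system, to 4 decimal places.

0.9846

A(A) = MTBF/(MTBF+MTTR) = 29763/(29763+25.2) = 0.999154
A(B) = MTBF/(MTBF+MTTR) = 5031/(5031+74.4) = 0.985427
Series availability: 0.999154 × 0.985427 = 0.9846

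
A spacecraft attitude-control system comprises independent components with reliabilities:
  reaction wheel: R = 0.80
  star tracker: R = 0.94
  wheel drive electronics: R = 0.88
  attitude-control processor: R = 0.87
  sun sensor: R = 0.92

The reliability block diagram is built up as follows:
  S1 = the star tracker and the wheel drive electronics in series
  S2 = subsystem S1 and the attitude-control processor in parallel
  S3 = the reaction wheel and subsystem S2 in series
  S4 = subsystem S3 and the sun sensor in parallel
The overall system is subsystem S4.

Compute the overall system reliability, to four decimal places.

Series (star tracker and wheel drive electronics): 0.940000 × 0.880000 = 0.827200
Parallel ([0.827200] and attitude-control processor): 1 − (1 − 0.827200)(1 − 0.870000) = 0.977536
Series (reaction wheel and [0.977536]): 0.800000 × 0.977536 = 0.782029
Parallel ([0.782029] and sun sensor): 1 − (1 − 0.782029)(1 − 0.920000) = 0.9826

0.9826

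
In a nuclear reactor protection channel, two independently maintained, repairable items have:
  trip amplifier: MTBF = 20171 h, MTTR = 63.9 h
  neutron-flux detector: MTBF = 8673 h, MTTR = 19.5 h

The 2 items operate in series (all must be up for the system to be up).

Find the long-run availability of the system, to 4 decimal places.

A(trip amplifier) = MTBF/(MTBF+MTTR) = 20171/(20171+63.9) = 0.996842
A(neutron-flux detector) = MTBF/(MTBF+MTTR) = 8673/(8673+19.5) = 0.997757
Series availability: 0.996842 × 0.997757 = 0.9946

0.9946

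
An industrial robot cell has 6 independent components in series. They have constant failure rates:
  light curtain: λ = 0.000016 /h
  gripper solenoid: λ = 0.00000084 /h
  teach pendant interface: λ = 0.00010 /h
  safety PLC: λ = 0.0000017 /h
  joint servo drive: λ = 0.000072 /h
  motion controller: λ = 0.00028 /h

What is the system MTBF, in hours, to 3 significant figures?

2130

Series of exponential components: λ_sys = Σ λ_i
λ_sys = 0.000016 + 0.00000084 + 0.00010 + 0.0000017 + 0.000072 + 0.00028 = 4.7054e-04 /h
MTBF = 1 / λ_sys = 2130 h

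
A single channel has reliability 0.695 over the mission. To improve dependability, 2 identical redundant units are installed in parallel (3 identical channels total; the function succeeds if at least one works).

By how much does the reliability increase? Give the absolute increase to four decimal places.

0.2766

R_before = 0.695
R_after = 1 − (1 − 0.695)^3 = 0.9716
ΔR = 0.9716 − 0.695 = 0.2766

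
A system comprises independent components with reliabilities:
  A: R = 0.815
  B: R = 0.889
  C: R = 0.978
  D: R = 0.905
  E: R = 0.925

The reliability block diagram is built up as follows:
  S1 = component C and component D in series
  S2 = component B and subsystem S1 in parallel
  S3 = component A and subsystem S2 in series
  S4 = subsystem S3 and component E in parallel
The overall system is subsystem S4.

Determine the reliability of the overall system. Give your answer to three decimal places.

Series (C and D): 0.97800 × 0.90500 = 0.88509
Parallel (B and [0.88509]): 1 − (1 − 0.88900)(1 − 0.88509) = 0.98724
Series (A and [0.98724]): 0.81500 × 0.98724 = 0.80460
Parallel ([0.80460] and E): 1 − (1 − 0.80460)(1 − 0.92500) = 0.985

0.985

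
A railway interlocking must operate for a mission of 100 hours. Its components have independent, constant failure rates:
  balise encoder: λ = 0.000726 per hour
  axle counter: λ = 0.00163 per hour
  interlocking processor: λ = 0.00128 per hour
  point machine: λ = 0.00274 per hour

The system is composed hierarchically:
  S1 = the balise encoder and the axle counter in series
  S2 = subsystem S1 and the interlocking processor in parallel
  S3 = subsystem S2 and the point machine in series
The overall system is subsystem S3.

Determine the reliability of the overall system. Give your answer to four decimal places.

R(balise encoder) = exp(−0.000726 × 100) = 0.929973
R(axle counter) = exp(−0.00163 × 100) = 0.849591
R(interlocking processor) = exp(−0.00128 × 100) = 0.879853
R(point machine) = exp(−0.00274 × 100) = 0.760332
Series (balise encoder and axle counter): 0.929973 × 0.849591 = 0.790097
Parallel ([0.790097] and interlocking processor): 1 − (1 − 0.790097)(1 − 0.879853) = 0.974781
Series ([0.974781] and point machine): 0.974781 × 0.760332 = 0.7412

0.7412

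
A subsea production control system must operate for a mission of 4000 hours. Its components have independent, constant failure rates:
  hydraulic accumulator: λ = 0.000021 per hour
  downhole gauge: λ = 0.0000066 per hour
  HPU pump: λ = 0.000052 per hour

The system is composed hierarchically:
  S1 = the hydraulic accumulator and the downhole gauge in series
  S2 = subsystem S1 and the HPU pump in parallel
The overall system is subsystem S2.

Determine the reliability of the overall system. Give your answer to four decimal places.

0.9804

R(hydraulic accumulator) = exp(−0.000021 × 4000) = 0.919431
R(downhole gauge) = exp(−0.0000066 × 4000) = 0.973945
R(HPU pump) = exp(−0.000052 × 4000) = 0.812207
Series (hydraulic accumulator and downhole gauge): 0.919431 × 0.973945 = 0.895475
Parallel ([0.895475] and HPU pump): 1 − (1 − 0.895475)(1 − 0.812207) = 0.9804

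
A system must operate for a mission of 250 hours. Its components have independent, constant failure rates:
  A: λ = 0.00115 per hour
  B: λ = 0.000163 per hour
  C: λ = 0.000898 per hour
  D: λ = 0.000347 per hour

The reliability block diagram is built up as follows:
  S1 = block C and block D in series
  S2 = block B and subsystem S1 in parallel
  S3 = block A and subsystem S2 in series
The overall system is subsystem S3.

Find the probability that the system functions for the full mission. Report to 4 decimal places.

R(A) = exp(−0.00115 × 250) = 0.750137
R(B) = exp(−0.000163 × 250) = 0.960069
R(C) = exp(−0.000898 × 250) = 0.798916
R(D) = exp(−0.000347 × 250) = 0.916906
Series (C and D): 0.798916 × 0.916906 = 0.732531
Parallel (B and [0.732531]): 1 − (1 − 0.960069)(1 − 0.732531) = 0.989320
Series (A and [0.989320]): 0.750137 × 0.989320 = 0.7421

0.7421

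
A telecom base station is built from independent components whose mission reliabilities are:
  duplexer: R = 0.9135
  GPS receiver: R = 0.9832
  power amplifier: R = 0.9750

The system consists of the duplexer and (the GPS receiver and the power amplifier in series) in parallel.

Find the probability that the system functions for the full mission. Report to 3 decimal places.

Series (GPS receiver and power amplifier): 0.98320 × 0.97500 = 0.95862
Parallel (duplexer and [0.95862]): 1 − (1 − 0.91350)(1 − 0.95862) = 0.996

0.996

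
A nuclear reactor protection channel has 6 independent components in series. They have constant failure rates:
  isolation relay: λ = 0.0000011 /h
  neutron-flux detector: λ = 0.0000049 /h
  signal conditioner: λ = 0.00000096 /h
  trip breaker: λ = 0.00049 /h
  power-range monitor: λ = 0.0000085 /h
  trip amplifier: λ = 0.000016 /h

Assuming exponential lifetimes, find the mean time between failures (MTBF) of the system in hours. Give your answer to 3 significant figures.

1920

Series of exponential components: λ_sys = Σ λ_i
λ_sys = 0.0000011 + 0.0000049 + 0.00000096 + 0.00049 + 0.0000085 + 0.000016 = 5.2146e-04 /h
MTBF = 1 / λ_sys = 1920 h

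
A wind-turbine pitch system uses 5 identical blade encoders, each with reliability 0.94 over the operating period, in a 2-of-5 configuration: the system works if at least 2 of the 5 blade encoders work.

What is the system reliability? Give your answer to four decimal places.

R = Σ_{i=2}^{5} C(5,i) p^i (1−p)^{5−i} with p = 0.94
C(5,2)·0.94^2·0.06^3 = 0.001909
C(5,3)·0.94^3·0.06^2 = 0.029901
C(5,4)·0.94^4·0.06^1 = 0.234225
C(5,5)·0.94^5·0.06^0 = 0.733904
Sum = 0.9999

0.9999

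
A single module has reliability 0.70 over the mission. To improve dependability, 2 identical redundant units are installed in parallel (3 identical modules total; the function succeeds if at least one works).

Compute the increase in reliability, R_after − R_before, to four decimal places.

R_before = 0.70
R_after = 1 − (1 − 0.70)^3 = 0.9730
ΔR = 0.9730 − 0.70 = 0.2730

0.2730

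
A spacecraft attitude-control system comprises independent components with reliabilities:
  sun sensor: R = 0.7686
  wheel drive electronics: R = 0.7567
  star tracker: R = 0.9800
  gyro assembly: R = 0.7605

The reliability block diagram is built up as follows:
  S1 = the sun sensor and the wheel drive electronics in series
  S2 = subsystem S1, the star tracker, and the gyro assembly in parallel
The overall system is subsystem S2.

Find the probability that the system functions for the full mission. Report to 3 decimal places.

0.998

Series (sun sensor and wheel drive electronics): 0.76860 × 0.75670 = 0.58160
Parallel ([0.58160], star tracker, and gyro assembly): 1 − (1 − 0.58160)(1 − 0.98000)(1 − 0.76050) = 0.998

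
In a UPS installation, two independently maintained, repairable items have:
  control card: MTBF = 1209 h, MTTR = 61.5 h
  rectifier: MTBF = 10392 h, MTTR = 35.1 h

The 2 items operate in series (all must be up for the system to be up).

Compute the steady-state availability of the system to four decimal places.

A(control card) = MTBF/(MTBF+MTTR) = 1209/(1209+61.5) = 0.951594
A(rectifier) = MTBF/(MTBF+MTTR) = 10392/(10392+35.1) = 0.996634
Series availability: 0.951594 × 0.996634 = 0.9484

0.9484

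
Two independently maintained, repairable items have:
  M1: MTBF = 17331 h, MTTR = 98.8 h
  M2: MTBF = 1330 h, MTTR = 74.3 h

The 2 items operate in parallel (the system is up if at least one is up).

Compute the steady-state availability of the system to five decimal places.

A(M1) = MTBF/(MTBF+MTTR) = 17331/(17331+98.8) = 0.994332
A(M2) = MTBF/(MTBF+MTTR) = 1330/(1330+74.3) = 0.947091
Parallel availability: 1 − (1 − 0.994332)(1 − 0.947091) = 0.99970

0.99970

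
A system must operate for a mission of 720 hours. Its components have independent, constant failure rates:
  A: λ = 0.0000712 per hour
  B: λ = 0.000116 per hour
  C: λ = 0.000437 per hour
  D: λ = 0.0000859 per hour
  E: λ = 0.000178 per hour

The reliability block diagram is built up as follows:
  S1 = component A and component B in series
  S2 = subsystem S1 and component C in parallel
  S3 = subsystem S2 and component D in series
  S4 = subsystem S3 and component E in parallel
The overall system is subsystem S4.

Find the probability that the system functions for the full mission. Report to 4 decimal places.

0.9889

R(A) = exp(−0.0000712 × 720) = 0.950028
R(B) = exp(−0.000116 × 720) = 0.919873
R(C) = exp(−0.000437 × 720) = 0.730052
R(D) = exp(−0.0000859 × 720) = 0.940026
R(E) = exp(−0.000178 × 720) = 0.879713
Series (A and B): 0.950028 × 0.919873 = 0.873905
Parallel ([0.873905] and C): 1 − (1 − 0.873905)(1 − 0.730052) = 0.965961
Series ([0.965961] and D): 0.965961 × 0.940026 = 0.908028
Parallel ([0.908028] and E): 1 − (1 − 0.908028)(1 − 0.879713) = 0.9889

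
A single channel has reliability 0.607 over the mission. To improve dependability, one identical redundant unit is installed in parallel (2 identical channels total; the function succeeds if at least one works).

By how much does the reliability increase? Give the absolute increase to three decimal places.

R_before = 0.607
R_after = 1 − (1 − 0.607)^2 = 0.846
ΔR = 0.846 − 0.607 = 0.239

0.239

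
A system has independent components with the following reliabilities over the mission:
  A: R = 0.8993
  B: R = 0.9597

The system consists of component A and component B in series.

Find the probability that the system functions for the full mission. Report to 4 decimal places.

0.8631

Series (A and B): 0.899300 × 0.959700 = 0.8631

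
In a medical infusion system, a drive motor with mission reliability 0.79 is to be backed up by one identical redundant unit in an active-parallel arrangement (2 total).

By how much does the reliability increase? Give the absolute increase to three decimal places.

0.166

R_before = 0.79
R_after = 1 − (1 − 0.79)^2 = 0.956
ΔR = 0.956 − 0.79 = 0.166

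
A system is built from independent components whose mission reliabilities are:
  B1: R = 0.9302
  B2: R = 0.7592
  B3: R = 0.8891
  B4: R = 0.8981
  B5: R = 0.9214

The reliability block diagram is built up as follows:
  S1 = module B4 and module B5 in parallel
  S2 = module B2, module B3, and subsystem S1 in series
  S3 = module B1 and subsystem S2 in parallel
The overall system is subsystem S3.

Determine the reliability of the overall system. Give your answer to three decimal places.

Parallel (B4 and B5): 1 − (1 − 0.89810)(1 − 0.92140) = 0.99199
Series (B2, B3, and [0.99199]): 0.75920 × 0.88910 × 0.99199 = 0.66960
Parallel (B1 and [0.66960]): 1 − (1 − 0.93020)(1 − 0.66960) = 0.977

0.977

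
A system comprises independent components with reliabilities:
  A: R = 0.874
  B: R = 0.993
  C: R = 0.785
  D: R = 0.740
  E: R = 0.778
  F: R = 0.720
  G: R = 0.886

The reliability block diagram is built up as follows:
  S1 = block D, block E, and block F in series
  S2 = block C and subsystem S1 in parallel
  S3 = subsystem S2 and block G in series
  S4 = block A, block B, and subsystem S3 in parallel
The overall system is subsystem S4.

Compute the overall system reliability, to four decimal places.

0.9998

Series (D, E, and F): 0.740000 × 0.778000 × 0.720000 = 0.414518
Parallel (C and [0.414518]): 1 − (1 − 0.785000)(1 − 0.414518) = 0.874121
Series ([0.874121] and G): 0.874121 × 0.886000 = 0.774471
Parallel (A, B, and [0.774471]): 1 − (1 − 0.874000)(1 − 0.993000)(1 − 0.774471) = 0.9998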